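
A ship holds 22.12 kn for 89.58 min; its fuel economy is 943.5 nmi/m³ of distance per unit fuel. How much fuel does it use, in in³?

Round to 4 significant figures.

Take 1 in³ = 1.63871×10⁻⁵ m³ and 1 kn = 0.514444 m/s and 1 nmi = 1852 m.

22.12 kn → 11.3795 m/s
89.58 min → 5374.8 s
d = v × t = 11.3795 × 5374.8 = 61162.5 m
943.5 nmi/m³ → 1.74736×10⁶ m/m³
V = d / (distance per unit fuel) = 61162.5 / 1.74736×10⁶ = 0.0350028 m³
In in³: 0.0350028 / 1.63871×10⁻⁵ = 2136 in³

2136 in³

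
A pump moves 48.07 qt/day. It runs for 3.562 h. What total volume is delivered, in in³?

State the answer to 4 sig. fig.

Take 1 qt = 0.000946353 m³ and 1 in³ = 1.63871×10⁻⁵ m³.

412.0 in³

48.07 qt/day → 5.26518×10⁻⁷ m³/s
3.562 h → 12823.2 s
V = Q × t = 5.26518×10⁻⁷ × 12823.2 = 0.00675165 m³
In in³: 0.00675165 / 1.63871×10⁻⁵ = 412.01 in³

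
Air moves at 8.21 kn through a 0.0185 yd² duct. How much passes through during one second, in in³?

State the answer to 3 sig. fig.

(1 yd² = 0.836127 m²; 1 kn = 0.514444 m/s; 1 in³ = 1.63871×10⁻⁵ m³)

8.21 kn × 0.514444 → 4.22359 m/s
0.0185 yd² × 0.836127 → 0.0154683 m²
V = v × A × t = 4.22359 m/s × 0.0154683 m² × 1 s = 0.0653318 m³
0.0653318 m³ ÷ (1.63871×10⁻⁵ m³/in³) = 3986.78 in³

3990 in³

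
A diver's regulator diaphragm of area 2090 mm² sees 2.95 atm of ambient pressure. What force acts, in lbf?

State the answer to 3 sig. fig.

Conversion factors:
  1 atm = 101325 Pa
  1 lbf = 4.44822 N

140 lbf

2.95 atm × 101325 = 298909 Pa
2090 mm² × 10⁻⁶ = 0.00209 m²
F = P × A = 298909 Pa × 0.00209 m² = 624.72 N
624.72 N ÷ (4.44822 N/lbf) = 140.443 lbf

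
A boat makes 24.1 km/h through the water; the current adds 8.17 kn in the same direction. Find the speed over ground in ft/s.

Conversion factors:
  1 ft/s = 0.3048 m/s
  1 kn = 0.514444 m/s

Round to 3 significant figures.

24.1 km/h × (1/3.6) = 6.69444 m/s
8.17 kn × 0.514444 = 4.20301 m/s
Combined: 6.69444 + 4.20301 = 10.8974 m/s
In ft/s: 10.8974 / 0.3048 = 35.7526 ft/s

35.8 ft/s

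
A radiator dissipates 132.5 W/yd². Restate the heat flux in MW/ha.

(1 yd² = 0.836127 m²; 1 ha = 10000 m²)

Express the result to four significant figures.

132.5 W/yd² ÷ 0.836127 m²/yd² = 158.469 W/m²
158.469 W/m² ÷ 1000000 W/MW × 10000 m²/ha = 1.58469 MW/ha

1.585 MW/ha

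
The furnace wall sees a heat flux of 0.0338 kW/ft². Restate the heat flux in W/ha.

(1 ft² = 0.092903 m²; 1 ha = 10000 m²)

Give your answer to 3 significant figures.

3.64×10⁶ W/ha

0.0338 kW/ft² × 1000 W/kW ÷ 0.092903 m²/ft² = 363.82 W/m²
363.82 W/m² × 10000 m²/ha = 3.6382×10⁶ W/ha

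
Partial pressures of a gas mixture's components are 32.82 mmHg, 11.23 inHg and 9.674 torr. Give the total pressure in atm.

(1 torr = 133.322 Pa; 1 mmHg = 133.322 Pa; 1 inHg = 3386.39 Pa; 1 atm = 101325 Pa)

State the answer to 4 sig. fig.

32.82 mmHg × 133.322 = 4375.63 Pa
11.23 inHg × 3386.39 = 38029.2 Pa
9.674 torr × 133.322 = 1289.76 Pa
Sum: 4375.63 + 38029.2 + 1289.76 = 43694.6 Pa
In atm: 43694.6 / 101325 = 0.431232 atm

0.4312 atm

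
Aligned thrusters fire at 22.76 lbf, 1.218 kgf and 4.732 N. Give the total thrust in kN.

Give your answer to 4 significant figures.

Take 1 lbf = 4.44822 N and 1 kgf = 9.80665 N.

0.1179 kN

22.76 lbf × 4.44822 → 101.241 N
1.218 kgf × 9.80665 → 11.9445 N
4.732 N (already N)
Sum: 101.241 + 11.9445 + 4.732 = 117.918 N
In kN: 117.918 / 1000 = 0.117918 kN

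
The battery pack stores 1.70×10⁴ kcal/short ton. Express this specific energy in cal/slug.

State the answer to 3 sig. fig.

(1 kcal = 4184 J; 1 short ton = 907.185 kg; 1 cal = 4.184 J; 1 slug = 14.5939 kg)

2.73×10⁵ cal/slug

1.70×10⁴ kcal/short ton × 4184 J/kcal ÷ 907.185 kg/short ton = 78405.2 J/kg
78405.2 J/kg ÷ 4.184 J/cal × 14.5939 kg/slug = 273479 cal/slug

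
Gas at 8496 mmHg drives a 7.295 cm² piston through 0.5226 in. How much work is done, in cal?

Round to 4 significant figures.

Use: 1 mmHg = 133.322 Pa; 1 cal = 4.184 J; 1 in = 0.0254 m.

8496 mmHg → 1.1327×10⁶ Pa
7.295 cm² → 7.295×10⁻⁴ m²
F = P × A = 1.1327×10⁶ × 7.295×10⁻⁴ = 826.305 N
0.5226 in → 0.013274 m
W = F × d = 826.305 × 0.013274 = 10.9684 J
In cal: 10.9684 / 4.184 = 2.62151 cal

2.622 cal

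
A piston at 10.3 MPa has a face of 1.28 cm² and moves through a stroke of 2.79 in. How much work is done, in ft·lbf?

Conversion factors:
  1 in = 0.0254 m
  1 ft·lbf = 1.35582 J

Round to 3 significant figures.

68.9 ft·lbf

10.3 MPa → 1.03×10⁷ Pa
1.28 cm² → 1.28×10⁻⁴ m²
F = P × A = 1.03×10⁷ × 1.28×10⁻⁴ = 1318.4 N
2.79 in → 0.070866 m
W = F × d = 1318.4 × 0.070866 = 93.4297 J
In ft·lbf: 93.4297 / 1.35582 = 68.9101 ft·lbf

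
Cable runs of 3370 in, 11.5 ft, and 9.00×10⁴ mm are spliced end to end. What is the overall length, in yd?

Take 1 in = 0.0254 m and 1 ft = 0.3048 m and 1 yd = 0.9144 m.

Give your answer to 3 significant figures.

196 yd

3370 in × 0.0254 → 85.598 m
11.5 ft × 0.3048 → 3.5052 m
9.00×10⁴ mm × 0.001 → 90 m
Sum: 85.598 + 3.5052 + 90 = 179.103 m
In yd: 179.103 / 0.9144 = 195.869 yd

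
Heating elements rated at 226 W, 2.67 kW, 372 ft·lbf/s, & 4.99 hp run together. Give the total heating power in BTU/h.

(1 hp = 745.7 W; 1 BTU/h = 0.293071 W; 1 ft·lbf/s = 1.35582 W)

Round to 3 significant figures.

2.43×10⁴ BTU/h

226 W (already W)
2.67 kW × 1000 = 2670 W
372 ft·lbf/s × 1.35582 = 504.365 W
4.99 hp × 745.7 = 3721.04 W
Combined: 226 + 2670 + 504.365 + 3721.04 = 7121.4 W
In BTU/h: 7121.4 / 0.293071 = 24299.2 BTU/h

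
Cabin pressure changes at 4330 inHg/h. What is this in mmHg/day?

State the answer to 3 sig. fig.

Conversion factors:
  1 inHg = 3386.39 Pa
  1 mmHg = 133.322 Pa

4330 inHg/h × 3386.39 Pa/inHg ÷ 3600 s/h = 4073.07 Pa/s
4073.07 Pa/s ÷ 133.322 Pa/mmHg × 86400 s/day = 2.63957×10⁶ mmHg/day

2.64×10⁶ mmHg/day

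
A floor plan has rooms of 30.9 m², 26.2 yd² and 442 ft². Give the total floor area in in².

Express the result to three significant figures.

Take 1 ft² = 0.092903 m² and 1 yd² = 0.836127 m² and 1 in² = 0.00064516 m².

30.9 m² (already m²)
26.2 yd² × 0.836127 = 21.9065 m²
442 ft² × 0.092903 = 41.0631 m²
Sum: 30.9 + 21.9065 + 41.0631 = 93.8696 m²
In in²: 93.8696 / 0.00064516 = 145498 in²

1.45×10⁵ in²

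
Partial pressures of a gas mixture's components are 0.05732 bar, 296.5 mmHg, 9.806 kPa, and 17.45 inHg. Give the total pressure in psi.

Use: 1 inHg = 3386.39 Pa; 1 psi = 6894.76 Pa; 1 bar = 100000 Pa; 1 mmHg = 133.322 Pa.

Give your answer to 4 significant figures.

0.05732 bar × 100000 → 5732 Pa
296.5 mmHg × 133.322 → 39530 Pa
9.806 kPa × 1000 → 9806 Pa
17.45 inHg × 3386.39 → 59092.5 Pa
Combined: 5732 + 39530 + 9806 + 59092.5 = 114160 Pa
In psi: 114160 / 6894.76 = 16.5575 psi

16.56 psi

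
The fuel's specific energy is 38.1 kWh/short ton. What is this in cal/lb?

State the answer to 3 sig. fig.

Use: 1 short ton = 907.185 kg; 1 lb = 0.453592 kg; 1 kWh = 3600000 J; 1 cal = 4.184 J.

1.64×10⁴ cal/lb

38.1 kWh/short ton × 3600000 J/kWh ÷ 907.185 kg/short ton = 151193 J/kg
151193 J/kg ÷ 4.184 J/cal × 0.453592 kg/lb = 16391 cal/lb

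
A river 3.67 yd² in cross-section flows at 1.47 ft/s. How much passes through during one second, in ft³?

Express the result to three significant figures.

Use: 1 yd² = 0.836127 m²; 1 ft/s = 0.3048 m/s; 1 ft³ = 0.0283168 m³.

48.6 ft³

1.47 ft/s × 0.3048 = 0.448056 m/s
3.67 yd² × 0.836127 = 3.06859 m²
V = v × A × t = 0.448056 m/s × 3.06859 m² × 1 s = 1.3749 m³
1.3749 m³ ÷ (0.0283168 m³/ft³) = 48.5542 ft³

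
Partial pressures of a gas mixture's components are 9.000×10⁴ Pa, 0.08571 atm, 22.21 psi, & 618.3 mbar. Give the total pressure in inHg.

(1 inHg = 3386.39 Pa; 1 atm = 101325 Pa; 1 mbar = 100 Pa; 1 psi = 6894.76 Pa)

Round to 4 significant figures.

92.62 inHg

9.000×10⁴ Pa (already Pa)
0.08571 atm × 101325 → 8684.57 Pa
22.21 psi × 6894.76 → 153133 Pa
618.3 mbar × 100 → 61830 Pa
Sum: 90000 + 8684.57 + 153133 + 61830 = 313648 Pa
In inHg: 313648 / 3386.39 = 92.6202 inHg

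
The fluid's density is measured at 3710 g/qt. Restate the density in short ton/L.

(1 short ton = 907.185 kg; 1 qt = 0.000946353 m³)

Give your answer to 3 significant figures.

3710 g/qt × 0.001 kg/g ÷ 0.000946353 m³/qt = 3920.31 kg/m³
3920.31 kg/m³ ÷ 907.185 kg/short ton × 0.001 m³/L = 0.0043214 short ton/L

0.00432 short ton/L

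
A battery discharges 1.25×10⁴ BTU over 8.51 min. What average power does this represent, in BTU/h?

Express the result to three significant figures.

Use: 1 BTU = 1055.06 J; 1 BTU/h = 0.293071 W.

1.25×10⁴ BTU × 1055.06 → 1.31882×10⁷ J
8.51 min × 60 → 510.6 s
P = E / t = 1.31882×10⁷ J / 510.6 s = 25828.8 W
25828.8 W ÷ (0.293071 W/BTU/h) = 88131.5 BTU/h

8.81×10⁴ BTU/h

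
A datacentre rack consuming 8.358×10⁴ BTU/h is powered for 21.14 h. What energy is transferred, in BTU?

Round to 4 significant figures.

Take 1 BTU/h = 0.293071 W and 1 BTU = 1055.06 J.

1.767×10⁶ BTU

8.358×10⁴ BTU/h × 0.293071 → 24494.9 W
21.14 h × 3600 → 76104 s
E = P × t = 24494.9 W × 76104 s = 1.86416×10⁹ J
1.86416×10⁹ J ÷ (1055.06 J/BTU) = 1.76688×10⁶ BTU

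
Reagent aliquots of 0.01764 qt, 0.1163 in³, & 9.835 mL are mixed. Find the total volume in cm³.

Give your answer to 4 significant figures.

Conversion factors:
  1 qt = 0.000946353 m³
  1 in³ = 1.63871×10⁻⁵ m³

0.01764 qt × 0.000946353 = 1.66937×10⁻⁵ m³
0.1163 in³ × 1.63871×10⁻⁵ = 1.90582×10⁻⁶ m³
9.835 mL × 10⁻⁶ = 9.835×10⁻⁶ m³
Sum: 1.66937×10⁻⁵ + 1.90582×10⁻⁶ + 9.835×10⁻⁶ = 2.84345×10⁻⁵ m³
In cm³: 2.84345×10⁻⁵ / 10⁻⁶ = 28.4345 cm³

28.43 cm³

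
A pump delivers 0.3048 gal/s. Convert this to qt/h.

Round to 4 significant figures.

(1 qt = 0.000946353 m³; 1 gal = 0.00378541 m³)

4389 qt/h

0.3048 gal/s × 0.00378541 m³/gal = 0.00115379 m³/s
0.00115379 m³/s ÷ 0.000946353 m³/qt × 3600 s/h = 4389.11 qt/h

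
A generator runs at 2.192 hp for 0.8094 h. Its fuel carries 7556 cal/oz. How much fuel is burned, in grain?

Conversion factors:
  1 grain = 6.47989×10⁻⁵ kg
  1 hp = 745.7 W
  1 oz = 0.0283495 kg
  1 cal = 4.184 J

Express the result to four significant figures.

6.591×10⁴ grain

2.192 hp → 1634.57 W
0.8094 h → 2913.84 s
E = P × t = 1634.57 × 2913.84 = 4.76288×10⁶ J
7556 cal/oz → 1.11516×10⁶ J/kg
m = E / e_s = 4.76288×10⁶ / 1.11516×10⁶ = 4.27103 kg
In grain: 4.27103 / 6.47989×10⁻⁵ = 65912.1 grain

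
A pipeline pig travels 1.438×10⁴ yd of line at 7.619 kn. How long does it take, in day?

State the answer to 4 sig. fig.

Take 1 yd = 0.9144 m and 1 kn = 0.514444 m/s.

0.03883 day

1.438×10⁴ yd × 0.9144 = 13149.1 m
7.619 kn × 0.514444 = 3.91955 m/s
t = d / v = 13149.1 m / 3.91955 m/s = 3354.75 s
3354.75 s ÷ (86400 s/day) = 0.0388281 day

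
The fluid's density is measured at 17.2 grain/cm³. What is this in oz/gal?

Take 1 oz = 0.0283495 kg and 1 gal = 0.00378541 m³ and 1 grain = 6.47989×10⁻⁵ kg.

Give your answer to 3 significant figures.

149 oz/gal

17.2 grain/cm³ × 6.47989×10⁻⁵ kg/grain ÷ 10⁻⁶ m³/cm³ = 1114.54 kg/m³
1114.54 kg/m³ ÷ 0.0283495 kg/oz × 0.00378541 m³/gal = 148.821 oz/gal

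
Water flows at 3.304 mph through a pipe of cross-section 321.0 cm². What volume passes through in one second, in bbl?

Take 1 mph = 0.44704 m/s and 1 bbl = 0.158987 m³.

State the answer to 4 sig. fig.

3.304 mph × 0.44704 → 1.47702 m/s
321.0 cm² × 0.0001 → 0.0321 m²
V = v × A × t = 1.47702 m/s × 0.0321 m² × 1 s = 0.0474123 m³
0.0474123 m³ ÷ (0.158987 m³/bbl) = 0.298215 bbl

0.2982 bbl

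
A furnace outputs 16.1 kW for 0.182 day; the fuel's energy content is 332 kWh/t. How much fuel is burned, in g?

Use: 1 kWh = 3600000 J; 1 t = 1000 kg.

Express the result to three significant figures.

2.12×10⁵ g

16.1 kW → 16100 W
0.182 day → 15724.8 s
E = P × t = 16100 × 15724.8 = 2.53169×10⁸ J
332 kWh/t → 1.1952×10⁶ J/kg
m = E / e_s = 2.53169×10⁸ / 1.1952×10⁶ = 211.821 kg
In g: 211.821 / 0.001 = 211821 g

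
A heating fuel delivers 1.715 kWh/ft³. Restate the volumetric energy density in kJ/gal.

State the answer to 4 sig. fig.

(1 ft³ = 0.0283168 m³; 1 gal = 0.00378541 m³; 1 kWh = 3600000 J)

825.3 kJ/gal

1.715 kWh/ft³ × 3600000 J/kWh ÷ 0.0283168 m³/ft³ = 2.18033×10⁸ J/m³
2.18033×10⁸ J/m³ ÷ 1000 J/kJ × 0.00378541 m³/gal = 825.344 kJ/gal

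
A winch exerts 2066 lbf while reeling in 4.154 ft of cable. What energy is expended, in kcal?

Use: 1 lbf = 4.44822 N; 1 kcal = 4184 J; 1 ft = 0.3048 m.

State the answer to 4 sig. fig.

2066 lbf × 4.44822 → 9190.02 N
4.154 ft × 0.3048 → 1.26614 m
W = F × d = 9190.02 N × 1.26614 m = 11635.9 J
11635.9 J ÷ (4184 J/kcal) = 2.78105 kcal

2.781 kcal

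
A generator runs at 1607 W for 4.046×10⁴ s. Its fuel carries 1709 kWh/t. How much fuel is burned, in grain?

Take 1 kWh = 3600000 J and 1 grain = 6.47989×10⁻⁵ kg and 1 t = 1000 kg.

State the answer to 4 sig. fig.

1.631×10⁵ grain

E = P × t = 1607 × 40460 = 6.50192×10⁷ J
1709 kWh/t → 6.1524×10⁶ J/kg
m = E / e_s = 6.50192×10⁷ / 6.1524×10⁶ = 10.5681 kg
In grain: 10.5681 / 6.47989×10⁻⁵ = 163091 grain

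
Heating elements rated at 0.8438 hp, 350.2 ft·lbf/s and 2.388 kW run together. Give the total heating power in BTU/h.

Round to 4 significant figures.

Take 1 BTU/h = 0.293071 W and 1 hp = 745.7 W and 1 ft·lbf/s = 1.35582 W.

1.192×10⁴ BTU/h

0.8438 hp × 745.7 → 629.222 W
350.2 ft·lbf/s × 1.35582 → 474.808 W
2.388 kW × 1000 → 2388 W
Sum: 629.222 + 474.808 + 2388 = 3492.03 W
In BTU/h: 3492.03 / 0.293071 = 11915.3 BTU/h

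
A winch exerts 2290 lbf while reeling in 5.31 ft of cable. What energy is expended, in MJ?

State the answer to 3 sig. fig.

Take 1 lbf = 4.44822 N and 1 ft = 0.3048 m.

2290 lbf × 4.44822 = 10186.4 N
5.31 ft × 0.3048 = 1.61849 m
W = F × d = 10186.4 N × 1.61849 m = 16486.6 J
16486.6 J ÷ (1000000 J/MJ) = 0.0164866 MJ

0.0165 MJ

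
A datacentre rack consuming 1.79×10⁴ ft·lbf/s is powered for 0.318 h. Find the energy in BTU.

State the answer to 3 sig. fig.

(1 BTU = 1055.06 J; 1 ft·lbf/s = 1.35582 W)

1.79×10⁴ ft·lbf/s × 1.35582 → 24269.2 W
0.318 h × 3600 → 1144.8 s
E = P × t = 24269.2 W × 1144.8 s = 2.77834×10⁷ J
2.77834×10⁷ J ÷ (1055.06 J/BTU) = 26333.5 BTU

2.63×10⁴ BTU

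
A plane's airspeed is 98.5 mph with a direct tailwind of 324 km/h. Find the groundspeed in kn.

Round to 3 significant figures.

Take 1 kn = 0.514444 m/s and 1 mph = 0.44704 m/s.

98.5 mph × 0.44704 = 44.0334 m/s
324 km/h × (1/3.6) = 90 m/s
Total: 44.0334 + 90 = 134.033 m/s
In kn: 134.033 / 0.514444 = 260.54 kn

261 kn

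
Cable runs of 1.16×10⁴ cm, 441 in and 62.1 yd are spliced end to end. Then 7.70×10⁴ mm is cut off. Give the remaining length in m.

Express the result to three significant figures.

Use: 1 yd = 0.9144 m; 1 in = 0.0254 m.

1.16×10⁴ cm × 0.01 → 116 m
441 in × 0.0254 → 11.2014 m
62.1 yd × 0.9144 → 56.7842 m
7.70×10⁴ mm × 0.001 → 77 m
Sum: 116 + 11.2014 + 56.7842 − 77 = 106.986 m

107 m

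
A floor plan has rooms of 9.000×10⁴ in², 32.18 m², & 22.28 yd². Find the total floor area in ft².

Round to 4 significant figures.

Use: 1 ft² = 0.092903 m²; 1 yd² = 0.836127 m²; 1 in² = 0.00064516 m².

1172 ft²

9.000×10⁴ in² × 0.00064516 = 58.0644 m²
32.18 m² (already m²)
22.28 yd² × 0.836127 = 18.6289 m²
Combined: 58.0644 + 32.18 + 18.6289 = 108.873 m²
In ft²: 108.873 / 0.092903 = 1171.9 ft²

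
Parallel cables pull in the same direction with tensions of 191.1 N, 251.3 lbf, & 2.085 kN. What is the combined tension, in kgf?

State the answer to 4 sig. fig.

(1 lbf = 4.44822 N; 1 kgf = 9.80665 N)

191.1 N (already N)
251.3 lbf × 4.44822 → 1117.84 N
2.085 kN × 1000 → 2085 N
Sum: 191.1 + 1117.84 + 2085 = 3393.94 N
In kgf: 3393.94 / 9.80665 = 346.086 kgf

346.1 kgf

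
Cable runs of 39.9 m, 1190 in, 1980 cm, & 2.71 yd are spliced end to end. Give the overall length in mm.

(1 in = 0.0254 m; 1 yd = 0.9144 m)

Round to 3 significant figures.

9.24×10⁴ mm

39.9 m (already m)
1190 in × 0.0254 → 30.226 m
1980 cm × 0.01 → 19.8 m
2.71 yd × 0.9144 → 2.47802 m
Total: 39.9 + 30.226 + 19.8 + 2.47802 = 92.404 m
In mm: 92.404 / 0.001 = 92404 mm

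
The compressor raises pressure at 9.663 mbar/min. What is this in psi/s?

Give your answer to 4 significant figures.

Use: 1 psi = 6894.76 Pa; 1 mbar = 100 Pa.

0.002336 psi/s

9.663 mbar/min × 100 Pa/mbar ÷ 60 s/min = 16.105 Pa/s
16.105 Pa/s ÷ 6894.76 Pa/psi = 0.00233583 psi/s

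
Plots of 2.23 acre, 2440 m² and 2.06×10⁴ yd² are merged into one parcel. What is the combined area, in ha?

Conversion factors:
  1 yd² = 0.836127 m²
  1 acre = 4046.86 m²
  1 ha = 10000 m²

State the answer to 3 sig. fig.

2.87 ha

2.23 acre × 4046.86 → 9024.5 m²
2440 m² (already m²)
2.06×10⁴ yd² × 0.836127 → 17224.2 m²
Combined: 9024.5 + 2440 + 17224.2 = 28688.7 m²
In ha: 28688.7 / 10000 = 2.86887 ha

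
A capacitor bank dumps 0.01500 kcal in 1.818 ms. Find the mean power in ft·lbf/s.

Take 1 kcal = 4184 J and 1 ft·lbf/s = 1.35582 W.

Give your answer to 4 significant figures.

2.546×10⁴ ft·lbf/s

0.01500 kcal × 4184 → 62.76 J
1.818 ms × 0.001 → 0.001818 s
P = E / t = 62.76 J / 0.001818 s = 34521.5 W
34521.5 W ÷ (1.35582 W/ft·lbf/s) = 25461.7 ft·lbf/s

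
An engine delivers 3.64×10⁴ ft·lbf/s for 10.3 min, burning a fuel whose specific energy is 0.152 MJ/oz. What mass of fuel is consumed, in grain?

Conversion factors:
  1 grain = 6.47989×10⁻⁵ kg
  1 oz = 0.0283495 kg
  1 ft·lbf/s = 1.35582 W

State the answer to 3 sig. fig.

8.78×10⁴ grain

3.64×10⁴ ft·lbf/s → 49351.8 W
10.3 min → 618 s
E = P × t = 49351.8 × 618 = 3.04994×10⁷ J
0.152 MJ/oz → 5.36165×10⁶ J/kg
m = E / e_s = 3.04994×10⁷ / 5.36165×10⁶ = 5.68844 kg
In grain: 5.68844 / 6.47989×10⁻⁵ = 87786.1 grain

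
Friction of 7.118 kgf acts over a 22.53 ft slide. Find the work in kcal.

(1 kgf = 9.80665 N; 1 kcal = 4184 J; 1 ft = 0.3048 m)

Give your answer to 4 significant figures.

0.1146 kcal

7.118 kgf × 9.80665 = 69.8037 N
22.53 ft × 0.3048 = 6.86714 m
W = F × d = 69.8037 N × 6.86714 m = 479.352 J
479.352 J ÷ (4184 J/kcal) = 0.114568 kcal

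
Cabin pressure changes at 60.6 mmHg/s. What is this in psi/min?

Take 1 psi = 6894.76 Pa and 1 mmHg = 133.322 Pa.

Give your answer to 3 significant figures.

70.3 psi/min

60.6 mmHg/s × 133.322 Pa/mmHg = 8079.31 Pa/s
8079.31 Pa/s ÷ 6894.76 Pa/psi × 60 s/min = 70.3083 psi/min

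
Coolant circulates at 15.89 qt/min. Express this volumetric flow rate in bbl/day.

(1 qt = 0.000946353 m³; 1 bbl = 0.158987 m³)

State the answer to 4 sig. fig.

136.2 bbl/day

15.89 qt/min × 0.000946353 m³/qt ÷ 60 s/min = 2.50626×10⁻⁴ m³/s
2.50626×10⁻⁴ m³/s ÷ 0.158987 m³/bbl × 86400 s/day = 136.2 bbl/day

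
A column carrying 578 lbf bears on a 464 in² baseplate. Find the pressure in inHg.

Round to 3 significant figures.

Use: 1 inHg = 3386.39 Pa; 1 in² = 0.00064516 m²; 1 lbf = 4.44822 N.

2.54 inHg

578 lbf × 4.44822 = 2571.07 N
464 in² × 0.00064516 = 0.299354 m²
P = F / A = 2571.07 N / 0.299354 m² = 8588.73 Pa
8588.73 Pa ÷ (3386.39 Pa/inHg) = 2.53625 inHg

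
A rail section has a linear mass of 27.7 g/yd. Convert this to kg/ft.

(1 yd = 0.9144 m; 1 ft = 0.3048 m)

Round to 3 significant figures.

27.7 g/yd × 0.001 kg/g ÷ 0.9144 m/yd = 0.0302931 kg/m
0.0302931 kg/m × 0.3048 m/ft = 0.00923334 kg/ft

0.00923 kg/ft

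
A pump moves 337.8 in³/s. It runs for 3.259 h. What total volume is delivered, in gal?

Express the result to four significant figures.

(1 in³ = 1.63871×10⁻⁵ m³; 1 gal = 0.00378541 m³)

337.8 in³/s → 0.00553556 m³/s
3.259 h → 11732.4 s
V = Q × t = 0.00553556 × 11732.4 = 64.9454 m³
In gal: 64.9454 / 0.00378541 = 17156.8 gal

1.716×10⁴ gal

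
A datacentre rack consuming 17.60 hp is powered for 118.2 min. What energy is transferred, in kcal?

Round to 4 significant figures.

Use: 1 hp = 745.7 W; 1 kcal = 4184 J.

2.225×10⁴ kcal

17.60 hp × 745.7 = 13124.3 W
118.2 min × 60 = 7092 s
E = P × t = 13124.3 W × 7092 s = 9.30775×10⁷ J
9.30775×10⁷ J ÷ (4184 J/kcal) = 22246.1 kcal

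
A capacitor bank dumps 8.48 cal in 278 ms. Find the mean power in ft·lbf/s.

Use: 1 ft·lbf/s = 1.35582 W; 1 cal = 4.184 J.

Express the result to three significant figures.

8.48 cal × 4.184 → 35.4803 J
278 ms × 0.001 → 0.278 s
P = E / t = 35.4803 J / 0.278 s = 127.627 W
127.627 W ÷ (1.35582 W/ft·lbf/s) = 94.1327 ft·lbf/s

94.1 ft·lbf/s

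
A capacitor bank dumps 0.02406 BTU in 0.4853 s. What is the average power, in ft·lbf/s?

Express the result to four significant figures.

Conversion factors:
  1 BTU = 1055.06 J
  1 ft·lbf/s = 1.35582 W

38.58 ft·lbf/s

0.02406 BTU × 1055.06 → 25.3847 J
P = E / t = 25.3847 J / 0.4853 s = 52.3072 W
52.3072 W ÷ (1.35582 W/ft·lbf/s) = 38.5798 ft·lbf/s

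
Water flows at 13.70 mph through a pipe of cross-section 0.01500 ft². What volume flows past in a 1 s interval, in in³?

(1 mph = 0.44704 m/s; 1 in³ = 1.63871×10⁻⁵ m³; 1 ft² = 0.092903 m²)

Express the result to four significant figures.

13.70 mph × 0.44704 → 6.12445 m/s
0.01500 ft² × 0.092903 → 0.00139354 m²
V = v × A × t = 6.12445 m/s × 0.00139354 m² × 1 s = 0.00853467 m³
0.00853467 m³ ÷ (1.63871×10⁻⁵ m³/in³) = 520.816 in³

520.8 in³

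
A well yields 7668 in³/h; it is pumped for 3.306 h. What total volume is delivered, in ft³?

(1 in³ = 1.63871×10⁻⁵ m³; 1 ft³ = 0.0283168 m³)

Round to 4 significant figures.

7668 in³/h → 3.49045×10⁻⁵ m³/s
3.306 h → 11901.6 s
V = Q × t = 3.49045×10⁻⁵ × 11901.6 = 0.415419 m³
In ft³: 0.415419 / 0.0283168 = 14.6704 ft³

14.67 ft³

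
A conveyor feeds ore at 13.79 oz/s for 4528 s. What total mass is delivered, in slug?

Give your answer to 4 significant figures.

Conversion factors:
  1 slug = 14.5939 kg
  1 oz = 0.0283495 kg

13.79 oz/s → 0.39094 kg/s
m = ṁ × t = 0.39094 × 4528 = 1770.18 kg
In slug: 1770.18 / 14.5939 = 121.296 slug

121.3 slug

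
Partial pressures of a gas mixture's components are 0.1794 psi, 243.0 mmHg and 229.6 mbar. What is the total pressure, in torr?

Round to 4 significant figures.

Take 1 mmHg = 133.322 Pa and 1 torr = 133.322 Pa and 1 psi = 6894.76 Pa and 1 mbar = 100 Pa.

424.5 torr

0.1794 psi × 6894.76 = 1236.92 Pa
243.0 mmHg × 133.322 = 32397.2 Pa
229.6 mbar × 100 = 22960 Pa
Total: 1236.92 + 32397.2 + 22960 = 56594.1 Pa
In torr: 56594.1 / 133.322 = 424.492 torr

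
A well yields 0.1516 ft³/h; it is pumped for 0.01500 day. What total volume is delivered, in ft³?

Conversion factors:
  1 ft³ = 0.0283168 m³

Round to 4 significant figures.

0.1516 ft³/h → 1.19245×10⁻⁶ m³/s
0.01500 day → 1296 s
V = Q × t = 1.19245×10⁻⁶ × 1296 = 0.00154542 m³
In ft³: 0.00154542 / 0.0283168 = 0.0545761 ft³

0.05458 ft³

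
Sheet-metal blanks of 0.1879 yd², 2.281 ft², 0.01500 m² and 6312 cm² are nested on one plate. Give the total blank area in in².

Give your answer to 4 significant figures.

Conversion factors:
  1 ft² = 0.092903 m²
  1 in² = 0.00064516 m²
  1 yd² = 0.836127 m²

0.1879 yd² × 0.836127 = 0.157108 m²
2.281 ft² × 0.092903 = 0.211912 m²
0.01500 m² (already m²)
6312 cm² × 0.0001 = 0.6312 m²
Sum: 0.157108 + 0.211912 + 0.015 + 0.6312 = 1.01522 m²
In in²: 1.01522 / 0.00064516 = 1573.59 in²

1574 in²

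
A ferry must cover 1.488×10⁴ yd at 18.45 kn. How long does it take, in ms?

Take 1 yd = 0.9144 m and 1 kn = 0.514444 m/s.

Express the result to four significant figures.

1.434×10⁶ ms

1.488×10⁴ yd × 0.9144 → 13606.3 m
18.45 kn × 0.514444 → 9.49149 m/s
t = d / v = 13606.3 m / 9.49149 m/s = 1433.53 s
1433.53 s ÷ (0.001 s/ms) = 1.43353×10⁶ ms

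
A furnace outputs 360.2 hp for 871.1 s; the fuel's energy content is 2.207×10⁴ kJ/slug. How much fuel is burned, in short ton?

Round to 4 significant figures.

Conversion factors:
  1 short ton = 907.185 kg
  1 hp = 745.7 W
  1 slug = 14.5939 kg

360.2 hp → 268601 W
E = P × t = 268601 × 871.1 = 2.33978×10⁸ J
2.207×10⁴ kJ/slug → 1.51228×10⁶ J/kg
m = E / e_s = 2.33978×10⁸ / 1.51228×10⁶ = 154.719 kg
In short ton: 154.719 / 907.185 = 0.170548 short ton

0.1705 short ton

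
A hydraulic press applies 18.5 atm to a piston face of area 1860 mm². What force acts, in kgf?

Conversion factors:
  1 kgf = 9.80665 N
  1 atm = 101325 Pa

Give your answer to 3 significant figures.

356 kgf

18.5 atm × 101325 → 1.87451×10⁶ Pa
1860 mm² × 10⁻⁶ → 0.00186 m²
F = P × A = 1.87451×10⁶ Pa × 0.00186 m² = 3486.59 N
3486.59 N ÷ (9.80665 N/kgf) = 355.533 kgf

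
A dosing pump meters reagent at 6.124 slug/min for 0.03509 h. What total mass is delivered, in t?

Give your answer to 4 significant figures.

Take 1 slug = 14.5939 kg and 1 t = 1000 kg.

6.124 slug/min → 1.48955 kg/s
0.03509 h → 126.324 s
m = ṁ × t = 1.48955 × 126.324 = 188.166 kg
In t: 188.166 / 1000 = 0.188166 t

0.1882 t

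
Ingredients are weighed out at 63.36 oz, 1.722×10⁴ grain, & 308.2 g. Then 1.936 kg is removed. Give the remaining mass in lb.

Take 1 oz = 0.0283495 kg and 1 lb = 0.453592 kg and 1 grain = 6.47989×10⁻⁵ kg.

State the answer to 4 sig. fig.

2.831 lb

63.36 oz × 0.0283495 = 1.79622 kg
1.722×10⁴ grain × 6.47989×10⁻⁵ = 1.11584 kg
308.2 g × 0.001 = 0.3082 kg
1.936 kg (already kg)
Sum: 1.79622 + 1.11584 + 0.3082 − 1.936 = 1.28426 kg
In lb: 1.28426 / 0.453592 = 2.83131 lb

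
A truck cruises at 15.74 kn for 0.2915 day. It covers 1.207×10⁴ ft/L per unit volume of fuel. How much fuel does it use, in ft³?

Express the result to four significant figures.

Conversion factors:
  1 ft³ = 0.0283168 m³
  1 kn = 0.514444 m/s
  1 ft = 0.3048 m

15.74 kn → 8.09735 m/s
0.2915 day → 25185.6 s
d = v × t = 8.09735 × 25185.6 = 203937 m
1.207×10⁴ ft/L → 3.67894×10⁶ m/m³
V = d / (distance per unit fuel) = 203937 / 3.67894×10⁶ = 0.0554336 m³
In ft³: 0.0554336 / 0.0283168 = 1.95762 ft³

1.958 ft³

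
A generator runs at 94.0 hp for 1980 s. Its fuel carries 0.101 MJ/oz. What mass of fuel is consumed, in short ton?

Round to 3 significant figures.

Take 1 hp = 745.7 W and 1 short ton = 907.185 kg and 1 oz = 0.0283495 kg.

0.0429 short ton

94.0 hp → 70095.8 W
E = P × t = 70095.8 × 1980 = 1.3879×10⁸ J
0.101 MJ/oz → 3.56267×10⁶ J/kg
m = E / e_s = 1.3879×10⁸ / 3.56267×10⁶ = 38.9567 kg
In short ton: 38.9567 / 907.185 = 0.0429424 short ton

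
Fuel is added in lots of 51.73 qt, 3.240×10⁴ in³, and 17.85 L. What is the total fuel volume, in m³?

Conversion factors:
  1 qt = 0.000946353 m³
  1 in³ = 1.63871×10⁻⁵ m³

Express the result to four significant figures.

0.5977 m³

51.73 qt × 0.000946353 → 0.0489548 m³
3.240×10⁴ in³ × 1.63871×10⁻⁵ → 0.530942 m³
17.85 L × 0.001 → 0.01785 m³
Total: 0.0489548 + 0.530942 + 0.01785 = 0.597747 m³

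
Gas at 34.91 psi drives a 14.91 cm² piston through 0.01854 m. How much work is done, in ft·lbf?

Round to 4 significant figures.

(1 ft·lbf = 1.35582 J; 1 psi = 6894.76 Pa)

34.91 psi → 240696 Pa
14.91 cm² → 0.001491 m²
F = P × A = 240696 × 0.001491 = 358.878 N
W = F × d = 358.878 × 0.01854 = 6.6536 J
In ft·lbf: 6.6536 / 1.35582 = 4.90744 ft·lbf

4.907 ft·lbf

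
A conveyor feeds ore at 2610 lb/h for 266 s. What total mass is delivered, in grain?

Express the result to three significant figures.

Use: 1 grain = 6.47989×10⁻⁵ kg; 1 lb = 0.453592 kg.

1.35×10⁶ grain

2610 lb/h → 0.328854 kg/s
m = ṁ × t = 0.328854 × 266 = 87.4752 kg
In grain: 87.4752 / 6.47989×10⁻⁵ = 1.34995×10⁶ grain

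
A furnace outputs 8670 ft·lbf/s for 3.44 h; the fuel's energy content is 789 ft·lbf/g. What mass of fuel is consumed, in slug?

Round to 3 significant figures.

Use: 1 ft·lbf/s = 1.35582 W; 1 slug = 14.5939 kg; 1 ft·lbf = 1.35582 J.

8670 ft·lbf/s → 11755 W
3.44 h → 12384 s
E = P × t = 11755 × 12384 = 1.45574×10⁸ J
789 ft·lbf/g → 1.06974×10⁶ J/kg
m = E / e_s = 1.45574×10⁸ / 1.06974×10⁶ = 136.084 kg
In slug: 136.084 / 14.5939 = 9.32472 slug

9.32 slug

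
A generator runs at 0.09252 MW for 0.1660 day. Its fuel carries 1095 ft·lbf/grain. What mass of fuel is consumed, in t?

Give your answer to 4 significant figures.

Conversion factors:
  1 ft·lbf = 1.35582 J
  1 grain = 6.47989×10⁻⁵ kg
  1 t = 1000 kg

0.09252 MW → 92520 W
0.1660 day → 14342.4 s
E = P × t = 92520 × 14342.4 = 1.32696×10⁹ J
1095 ft·lbf/grain → 2.29112×10⁷ J/kg
m = E / e_s = 1.32696×10⁹ / 2.29112×10⁷ = 57.9175 kg
In t: 57.9175 / 1000 = 0.0579175 t

0.05792 t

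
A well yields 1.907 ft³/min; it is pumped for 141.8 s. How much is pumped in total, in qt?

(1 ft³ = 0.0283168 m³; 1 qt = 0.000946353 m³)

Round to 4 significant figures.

134.9 qt

1.907 ft³/min → 9.00002×10⁻⁴ m³/s
V = Q × t = 9.00002×10⁻⁴ × 141.8 = 0.12762 m³
In qt: 0.12762 / 0.000946353 = 134.855 qt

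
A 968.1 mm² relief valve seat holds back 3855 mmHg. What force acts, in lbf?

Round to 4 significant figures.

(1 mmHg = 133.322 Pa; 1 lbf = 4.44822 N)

3855 mmHg × 133.322 = 513956 Pa
968.1 mm² × 10⁻⁶ = 9.681×10⁻⁴ m²
F = P × A = 513956 Pa × 9.681×10⁻⁴ m² = 497.561 N
497.561 N ÷ (4.44822 N/lbf) = 111.856 lbf

111.9 lbf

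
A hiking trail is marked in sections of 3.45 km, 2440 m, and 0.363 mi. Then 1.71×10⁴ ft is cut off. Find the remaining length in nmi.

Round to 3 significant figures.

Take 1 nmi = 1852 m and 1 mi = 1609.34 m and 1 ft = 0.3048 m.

0.681 nmi

3.45 km × 1000 = 3450 m
2440 m (already m)
0.363 mi × 1609.34 = 584.19 m
1.71×10⁴ ft × 0.3048 = 5212.08 m
Sum: 3450 + 2440 + 584.19 − 5212.08 = 1262.11 m
In nmi: 1262.11 / 1852 = 0.681485 nmi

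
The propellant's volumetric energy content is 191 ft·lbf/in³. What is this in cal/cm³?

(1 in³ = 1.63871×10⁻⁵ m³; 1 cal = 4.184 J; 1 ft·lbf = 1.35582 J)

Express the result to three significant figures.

191 ft·lbf/in³ × 1.35582 J/ft·lbf ÷ 1.63871×10⁻⁵ m³/in³ = 1.58028×10⁷ J/m³
1.58028×10⁷ J/m³ ÷ 4.184 J/cal × 10⁻⁶ m³/cm³ = 3.77696 cal/cm³

3.78 cal/cm³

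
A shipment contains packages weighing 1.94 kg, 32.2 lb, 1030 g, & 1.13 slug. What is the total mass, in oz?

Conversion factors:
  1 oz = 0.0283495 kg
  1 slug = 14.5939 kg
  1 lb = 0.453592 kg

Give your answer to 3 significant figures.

1200 oz

1.94 kg (already kg)
32.2 lb × 0.453592 = 14.6057 kg
1030 g × 0.001 = 1.03 kg
1.13 slug × 14.5939 = 16.4911 kg
Combined: 1.94 + 14.6057 + 1.03 + 16.4911 = 34.0668 kg
In oz: 34.0668 / 0.0283495 = 1201.67 oz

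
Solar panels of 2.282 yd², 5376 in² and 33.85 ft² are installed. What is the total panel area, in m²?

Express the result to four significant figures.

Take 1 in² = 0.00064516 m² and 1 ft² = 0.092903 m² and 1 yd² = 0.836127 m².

2.282 yd² × 0.836127 = 1.90804 m²
5376 in² × 0.00064516 = 3.46838 m²
33.85 ft² × 0.092903 = 3.14477 m²
Combined: 1.90804 + 3.46838 + 3.14477 = 8.52119 m²

8.521 m²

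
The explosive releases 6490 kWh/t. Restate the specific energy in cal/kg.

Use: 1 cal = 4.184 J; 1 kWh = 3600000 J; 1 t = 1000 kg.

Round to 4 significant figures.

6490 kWh/t × 3600000 J/kWh ÷ 1000 kg/t = 2.3364×10⁷ J/kg
2.3364×10⁷ J/kg ÷ 4.184 J/cal = 5.58413×10⁶ cal/kg

5.584×10⁶ cal/kg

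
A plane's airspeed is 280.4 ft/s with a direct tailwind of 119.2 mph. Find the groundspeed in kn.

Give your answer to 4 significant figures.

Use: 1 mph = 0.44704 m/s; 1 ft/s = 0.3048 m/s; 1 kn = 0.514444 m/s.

269.7 kn

280.4 ft/s × 0.3048 = 85.4659 m/s
119.2 mph × 0.44704 = 53.2872 m/s
Sum: 85.4659 + 53.2872 = 138.753 m/s
In kn: 138.753 / 0.514444 = 269.714 kn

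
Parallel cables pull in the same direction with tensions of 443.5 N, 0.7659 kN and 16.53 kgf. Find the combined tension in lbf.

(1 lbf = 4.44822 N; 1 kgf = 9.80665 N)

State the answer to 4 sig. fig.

443.5 N (already N)
0.7659 kN × 1000 → 765.9 N
16.53 kgf × 9.80665 → 162.104 N
Sum: 443.5 + 765.9 + 162.104 = 1371.5 N
In lbf: 1371.5 / 4.44822 = 308.326 lbf

308.3 lbf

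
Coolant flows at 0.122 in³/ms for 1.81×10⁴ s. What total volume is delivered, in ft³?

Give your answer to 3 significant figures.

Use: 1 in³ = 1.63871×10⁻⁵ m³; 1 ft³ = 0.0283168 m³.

0.122 in³/ms → 0.00199923 m³/s
V = Q × t = 0.00199923 × 18100 = 36.1861 m³
In ft³: 36.1861 / 0.0283168 = 1277.9 ft³

1280 ft³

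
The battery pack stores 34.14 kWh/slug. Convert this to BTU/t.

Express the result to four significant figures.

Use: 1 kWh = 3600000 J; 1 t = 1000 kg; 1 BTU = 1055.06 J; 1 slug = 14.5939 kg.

7.982×10⁶ BTU/t

34.14 kWh/slug × 3600000 J/kWh ÷ 14.5939 kg/slug = 8.4216×10⁶ J/kg
8.4216×10⁶ J/kg ÷ 1055.06 J/BTU × 1000 kg/t = 7.98211×10⁶ BTU/t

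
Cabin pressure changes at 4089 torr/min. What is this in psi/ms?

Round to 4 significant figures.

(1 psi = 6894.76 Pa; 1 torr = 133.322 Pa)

4089 torr/min × 133.322 Pa/torr ÷ 60 s/min = 9085.89 Pa/s
9085.89 Pa/s ÷ 6894.76 Pa/psi × 0.001 s/ms = 0.0013178 psi/ms

0.001318 psi/ms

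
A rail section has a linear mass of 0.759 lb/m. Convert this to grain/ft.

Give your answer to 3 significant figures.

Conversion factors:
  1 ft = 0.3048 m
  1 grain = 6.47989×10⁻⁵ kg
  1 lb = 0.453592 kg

1620 grain/ft

0.759 lb/m × 0.453592 kg/lb = 0.344276 kg/m
0.344276 kg/m ÷ 6.47989×10⁻⁵ kg/grain × 0.3048 m/ft = 1619.4 grain/ft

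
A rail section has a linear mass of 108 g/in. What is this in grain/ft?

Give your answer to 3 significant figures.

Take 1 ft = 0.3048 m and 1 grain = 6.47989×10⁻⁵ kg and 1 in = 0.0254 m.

2.00×10⁴ grain/ft

108 g/in × 0.001 kg/g ÷ 0.0254 m/in = 4.25197 kg/m
4.25197 kg/m ÷ 6.47989×10⁻⁵ kg/grain × 0.3048 m/ft = 20000.3 grain/ft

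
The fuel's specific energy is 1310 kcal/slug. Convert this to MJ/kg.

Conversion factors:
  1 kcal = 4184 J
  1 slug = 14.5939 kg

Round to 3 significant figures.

1310 kcal/slug × 4184 J/kcal ÷ 14.5939 kg/slug = 375571 J/kg
375571 J/kg ÷ 1000000 J/MJ = 0.375571 MJ/kg

0.376 MJ/kg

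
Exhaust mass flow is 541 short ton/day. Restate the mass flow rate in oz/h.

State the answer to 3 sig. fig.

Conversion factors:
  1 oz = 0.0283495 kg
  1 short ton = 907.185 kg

7.21×10⁵ oz/h

541 short ton/day × 907.185 kg/short ton ÷ 86400 s/day = 5.68041 kg/s
5.68041 kg/s ÷ 0.0283495 kg/oz × 3600 s/h = 721335 oz/h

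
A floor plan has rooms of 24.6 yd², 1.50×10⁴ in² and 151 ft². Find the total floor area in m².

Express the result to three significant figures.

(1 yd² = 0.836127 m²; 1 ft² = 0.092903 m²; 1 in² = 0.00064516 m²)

24.6 yd² × 0.836127 = 20.5687 m²
1.50×10⁴ in² × 0.00064516 = 9.6774 m²
151 ft² × 0.092903 = 14.0284 m²
Combined: 20.5687 + 9.6774 + 14.0284 = 44.2745 m²

44.3 m²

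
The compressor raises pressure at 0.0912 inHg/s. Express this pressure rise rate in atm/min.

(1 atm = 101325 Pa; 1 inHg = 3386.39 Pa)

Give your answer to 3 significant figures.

0.183 atm/min

0.0912 inHg/s × 3386.39 Pa/inHg = 308.839 Pa/s
308.839 Pa/s ÷ 101325 Pa/atm × 60 s/min = 0.18288 atm/min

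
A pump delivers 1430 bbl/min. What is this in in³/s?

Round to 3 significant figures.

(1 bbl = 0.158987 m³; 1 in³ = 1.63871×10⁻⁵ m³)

1430 bbl/min × 0.158987 m³/bbl ÷ 60 s/min = 3.78919 m³/s
3.78919 m³/s ÷ 1.63871×10⁻⁵ m³/in³ = 231230 in³/s

2.31×10⁵ in³/s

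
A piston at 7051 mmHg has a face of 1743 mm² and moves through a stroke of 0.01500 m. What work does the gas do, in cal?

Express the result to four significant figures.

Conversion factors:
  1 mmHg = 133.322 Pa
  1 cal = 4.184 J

7051 mmHg → 940053 Pa
1743 mm² → 0.001743 m²
F = P × A = 940053 × 0.001743 = 1638.51 N
W = F × d = 1638.51 × 0.015 = 24.5776 J
In cal: 24.5776 / 4.184 = 5.87419 cal

5.874 cal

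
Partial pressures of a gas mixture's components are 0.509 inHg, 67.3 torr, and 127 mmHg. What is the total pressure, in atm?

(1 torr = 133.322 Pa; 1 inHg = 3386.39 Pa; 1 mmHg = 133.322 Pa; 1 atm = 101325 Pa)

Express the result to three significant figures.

0.273 atm

0.509 inHg × 3386.39 = 1723.67 Pa
67.3 torr × 133.322 = 8972.57 Pa
127 mmHg × 133.322 = 16931.9 Pa
Sum: 1723.67 + 8972.57 + 16931.9 = 27628.1 Pa
In atm: 27628.1 / 101325 = 0.272668 atm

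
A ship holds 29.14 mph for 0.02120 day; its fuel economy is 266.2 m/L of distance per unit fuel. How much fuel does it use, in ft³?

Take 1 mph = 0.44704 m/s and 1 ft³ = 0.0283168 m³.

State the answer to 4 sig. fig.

3.165 ft³

29.14 mph → 13.0267 m/s
0.02120 day → 1831.68 s
d = v × t = 13.0267 × 1831.68 = 23860.7 m
266.2 m/L → 266200 m/m³
V = d / (distance per unit fuel) = 23860.7 / 266200 = 0.0896345 m³
In ft³: 0.0896345 / 0.0283168 = 3.16542 ft³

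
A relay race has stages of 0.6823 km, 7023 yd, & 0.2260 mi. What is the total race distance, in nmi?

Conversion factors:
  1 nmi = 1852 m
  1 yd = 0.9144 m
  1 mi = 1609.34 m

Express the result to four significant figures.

4.032 nmi

0.6823 km × 1000 → 682.3 m
7023 yd × 0.9144 → 6421.83 m
0.2260 mi × 1609.34 → 363.711 m
Combined: 682.3 + 6421.83 + 363.711 = 7467.84 m
In nmi: 7467.84 / 1852 = 4.03231 nmi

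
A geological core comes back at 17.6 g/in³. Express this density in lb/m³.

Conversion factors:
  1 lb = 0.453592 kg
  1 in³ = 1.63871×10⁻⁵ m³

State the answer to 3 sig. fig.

17.6 g/in³ × 0.001 kg/g ÷ 1.63871×10⁻⁵ m³/in³ = 1074.02 kg/m³
1074.02 kg/m³ ÷ 0.453592 kg/lb = 2367.81 lb/m³

2370 lb/m³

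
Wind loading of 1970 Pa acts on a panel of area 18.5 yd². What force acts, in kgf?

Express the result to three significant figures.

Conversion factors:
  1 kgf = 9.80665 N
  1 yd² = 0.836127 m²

3110 kgf

18.5 yd² × 0.836127 → 15.4683 m²
F = P × A = 1970 Pa × 15.4683 m² = 30472.6 N
30472.6 N ÷ (9.80665 N/kgf) = 3107.34 kgf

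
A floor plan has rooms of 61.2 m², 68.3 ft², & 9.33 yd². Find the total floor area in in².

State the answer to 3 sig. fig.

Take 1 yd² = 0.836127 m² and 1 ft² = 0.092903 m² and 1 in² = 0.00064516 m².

1.17×10⁵ in²

61.2 m² (already m²)
68.3 ft² × 0.092903 = 6.34527 m²
9.33 yd² × 0.836127 = 7.80106 m²
Total: 61.2 + 6.34527 + 7.80106 = 75.3463 m²
In in²: 75.3463 / 0.00064516 = 116787 in²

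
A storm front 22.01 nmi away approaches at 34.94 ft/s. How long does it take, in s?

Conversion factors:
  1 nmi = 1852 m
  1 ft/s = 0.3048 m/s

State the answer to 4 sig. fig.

3828 s

22.01 nmi × 1852 → 40762.5 m
34.94 ft/s × 0.3048 → 10.6497 m/s
t = d / v = 40762.5 m / 10.6497 m/s = 3827.57 s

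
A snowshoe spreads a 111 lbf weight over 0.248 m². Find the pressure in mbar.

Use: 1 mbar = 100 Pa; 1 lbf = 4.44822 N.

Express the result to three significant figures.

111 lbf × 4.44822 → 493.752 N
P = F / A = 493.752 N / 0.248 m² = 1990.94 Pa
1990.94 Pa ÷ (100 Pa/mbar) = 19.9094 mbar

19.9 mbar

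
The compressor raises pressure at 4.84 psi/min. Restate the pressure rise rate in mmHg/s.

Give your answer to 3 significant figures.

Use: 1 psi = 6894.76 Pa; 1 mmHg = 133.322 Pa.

4.17 mmHg/s

4.84 psi/min × 6894.76 Pa/psi ÷ 60 s/min = 556.177 Pa/s
556.177 Pa/s ÷ 133.322 Pa/mmHg = 4.17168 mmHg/s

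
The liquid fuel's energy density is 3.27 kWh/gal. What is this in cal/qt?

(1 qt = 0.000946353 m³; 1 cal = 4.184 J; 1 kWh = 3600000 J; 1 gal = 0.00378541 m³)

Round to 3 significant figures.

3.27 kWh/gal × 3600000 J/kWh ÷ 0.00378541 m³/gal = 3.10983×10⁹ J/m³
3.10983×10⁹ J/m³ ÷ 4.184 J/cal × 0.000946353 m³/qt = 703393 cal/qt

7.03×10⁵ cal/qt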